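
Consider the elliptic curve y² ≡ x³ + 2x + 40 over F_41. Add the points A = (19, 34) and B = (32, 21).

(19, 34) + (32, 21). λ = (21 - 34)/(32 - 19) ≡ 28/13 mod 41. 13⁻¹ ≡ 19 (mod 41), so λ ≡ 40.
  x = λ² - 19 - 32 = 1600 - 51 ≡ 32; y = λ·(19 - 32) - 34 ≡ 20. → (32, 20)

(32, 20)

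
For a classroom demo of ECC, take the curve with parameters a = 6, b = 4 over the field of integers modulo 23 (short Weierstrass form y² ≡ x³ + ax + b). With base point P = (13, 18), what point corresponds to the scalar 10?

Double-and-add on 10 = (1010)₂. Start with P = (13, 18) for the leading 1-bit.
double: tangent at (13, 18): λ = (3·13² + 6)/(2·18) ≡ 7/13. 13⁻¹ ≡ 16 (mod 23), so λ ≡ 7·16 ≡ 20.
  x = λ² - 13 - 13 = 400 - 26 ≡ 6; y = λ·(13 - 6) - 18 ≡ 7. → (6, 7)
double: tangent at (6, 7): λ = (3·6² + 6)/(2·7) ≡ 22/14. 14⁻¹ ≡ 5 (mod 23), so λ ≡ 22·5 ≡ 18.
  x = λ² - 6 - 6 = 324 - 12 ≡ 13; y = λ·(6 - 13) - 7 ≡ 5. → (13, 5)
add P: (13, 5) + (13, 18): same x and y₁ ≡ -y₂, so the sum is ∞.
double: ∞ + ∞ = ∞ (identity).

O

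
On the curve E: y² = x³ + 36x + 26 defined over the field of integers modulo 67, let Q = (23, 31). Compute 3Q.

Repeated addition: build up to 3Q.
2Q: tangent at (23, 31): λ = (3·23² + 36)/(2·31) ≡ 15/62. 62⁻¹ ≡ 40 (mod 67) since 62·40 = 2480 ≡ 1, so λ ≡ 15·40 ≡ 64.
  x = λ² - 23 - 23 = 4096 - 46 ≡ 30; y = λ·(23 - 30) - 31 ≡ 57. → (30, 57)
3Q: (30, 57) + (23, 31). λ = (31 - 57)/(23 - 30) ≡ 41/60 mod 67. 60⁻¹ ≡ 19 (mod 67), so λ ≡ 42.
  x = λ² - 30 - 23 = 1764 - 53 ≡ 36; y = λ·(30 - 36) - 57 ≡ 26. → (36, 26)

(36, 26)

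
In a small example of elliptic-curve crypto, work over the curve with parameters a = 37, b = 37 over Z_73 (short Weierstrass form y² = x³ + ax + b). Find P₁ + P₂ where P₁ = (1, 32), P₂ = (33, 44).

(38, 18)

(1, 32) + (33, 44). λ = (44 - 32)/(33 - 1) ≡ 12/32 mod 73. 32⁻¹ ≡ 16 (mod 73), so λ ≡ 46.
  x = λ² - 1 - 33 = 2116 - 34 ≡ 38; y = λ·(1 - 38) - 32 ≡ 18. → (38, 18)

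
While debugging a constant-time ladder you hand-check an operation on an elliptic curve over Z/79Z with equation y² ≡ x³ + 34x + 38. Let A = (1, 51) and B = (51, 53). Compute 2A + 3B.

First 2A:
Repeated addition: build up to 2A.
2A: tangent at (1, 51): λ = (3·1² + 34)/(2·51) ≡ 37/23. 23⁻¹ ≡ 55 (mod 79), so λ ≡ 37·55 ≡ 60.
  x = λ² - 1 - 1 = 3600 - 2 ≡ 43; y = λ·(1 - 43) - 51 ≡ 36. → (43, 36)
2A = (43, 36).
Next 3B:
Repeated addition: build up to 3B.
2B: tangent at (51, 53): λ = (3·51² + 34)/(2·53) ≡ 16/27. 27⁻¹ ≡ 41 (mod 79), so λ ≡ 16·41 ≡ 24.
  x = λ² - 51 - 51 = 576 - 102 ≡ 0; y = λ·(51 - 0) - 53 ≡ 65. → (0, 65)
3B: (0, 65) + (51, 53). λ = (53 - 65)/(51 - 0) ≡ 67/51 mod 79. 51⁻¹ ≡ 31 (mod 79), so λ ≡ 23.
  x = λ² - 0 - 51 = 529 - 51 ≡ 4; y = λ·(0 - 4) - 65 ≡ 1. → (4, 1)
3B = (4, 1).
Finally 2A + 3B:
(43, 36) + (4, 1). λ = (1 - 36)/(4 - 43) ≡ 44/40 mod 79. 40⁻¹ ≡ 2 (mod 79), so λ ≡ 9.
  x = λ² - 43 - 4 = 81 - 47 ≡ 34; y = λ·(43 - 34) - 36 ≡ 45. → (34, 45)

(34, 45)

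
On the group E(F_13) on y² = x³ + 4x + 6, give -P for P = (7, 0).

-(7, 0) = (7, -0 mod 13) = (7, 0).

(7, 0)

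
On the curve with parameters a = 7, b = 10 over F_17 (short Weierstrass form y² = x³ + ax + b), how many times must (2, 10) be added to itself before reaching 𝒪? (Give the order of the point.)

4

2P: tangent at (2, 10): λ = (3·2² + 7)/(2·10) ≡ 2/3. 3⁻¹ ≡ 6 (mod 17), so λ ≡ 2·6 ≡ 12.
  x = λ² - 2 - 2 = 144 - 4 ≡ 4; y = λ·(2 - 4) - 10 ≡ 0. → (4, 0)
3P: (4, 0) + (2, 10). λ = (10 - 0)/(2 - 4) ≡ 10/15 mod 17. 15⁻¹ ≡ 8 (mod 17), so λ ≡ 12.
  x = λ² - 4 - 2 = 144 - 6 ≡ 2; y = λ·(4 - 2) - 0 ≡ 7. → (2, 7)
4P: (2, 7) + (2, 10): same x and y₁ ≡ -y₂, so the sum is 𝒪.
4P = 𝒪, so the order is 4.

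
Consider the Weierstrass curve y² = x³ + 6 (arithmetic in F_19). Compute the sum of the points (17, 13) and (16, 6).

(17, 13) + (16, 6). λ = (6 - 13)/(16 - 17) ≡ 12/18 mod 19. 18⁻¹ ≡ 18 (mod 19) since 18·18 = 324 ≡ 1, so λ ≡ 7.
  x = λ² - 17 - 16 = 49 - 33 ≡ 16; y = λ·(17 - 16) - 13 ≡ 13. → (16, 13)

(16, 13)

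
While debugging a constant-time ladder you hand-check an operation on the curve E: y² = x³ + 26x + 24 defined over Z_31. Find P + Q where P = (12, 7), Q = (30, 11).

(30, 20)

(12, 7) + (30, 11). λ = (11 - 7)/(30 - 12) ≡ 4/18 mod 31. 18⁻¹ ≡ 19 (mod 31), so λ ≡ 14.
  x = λ² - 12 - 30 = 196 - 42 ≡ 30; y = λ·(12 - 30) - 7 ≡ 20. → (30, 20)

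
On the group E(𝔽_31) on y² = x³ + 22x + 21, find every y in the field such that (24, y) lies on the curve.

12, 19

x³ + 22x + 21 = 14373 ≡ 20 (mod 31).
Square roots of 20 mod 31: 12 and 19 (since 12² = 144 ≡ 20).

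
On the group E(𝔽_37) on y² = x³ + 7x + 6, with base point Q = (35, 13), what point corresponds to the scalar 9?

Repeated addition: build up to 9Q.
2Q: tangent at (35, 13): λ = (3·35² + 7)/(2·13) ≡ 19/26. 26⁻¹ ≡ 10 (mod 37) since 26·10 = 260 ≡ 1, so λ ≡ 19·10 ≡ 5.
  x = λ² - 35 - 35 = 25 - 70 ≡ 29; y = λ·(35 - 29) - 13 ≡ 17. → (29, 17)
3Q: (29, 17) + (35, 13). λ = (13 - 17)/(35 - 29) ≡ 33/6 mod 37. 6⁻¹ ≡ 31 (mod 37), so λ ≡ 24.
  x = λ² - 29 - 35 = 576 - 64 ≡ 31; y = λ·(29 - 31) - 17 ≡ 9. → (31, 9)
4Q: (31, 9) + (35, 13). λ = (13 - 9)/(35 - 31) ≡ 4/4 mod 37. 4⁻¹ ≡ 28 (mod 37), so λ ≡ 1.
  x = λ² - 31 - 35 = 1 - 66 ≡ 9; y = λ·(31 - 9) - 9 ≡ 13. → (9, 13)
5Q: (9, 13) + (35, 13). λ = (13 - 13)/(35 - 9) ≡ 0/26 mod 37. 26⁻¹ ≡ 10 (mod 37), so λ ≡ 0.
  x = λ² - 9 - 35 = 0 - 44 ≡ 30; y = λ·(9 - 30) - 13 ≡ 24. → (30, 24)
6Q: (30, 24) + (35, 13). λ = (13 - 24)/(35 - 30) ≡ 26/5 mod 37. 5⁻¹ ≡ 15 (mod 37) since 5·15 = 75 ≡ 1, so λ ≡ 20.
  x = λ² - 30 - 35 = 400 - 65 ≡ 2; y = λ·(30 - 2) - 24 ≡ 18. → (2, 18)
7Q: (2, 18) + (35, 13). λ = (13 - 18)/(35 - 2) ≡ 32/33 mod 37. 33⁻¹ ≡ 9 (mod 37), so λ ≡ 29.
  x = λ² - 2 - 35 = 841 - 37 ≡ 27; y = λ·(2 - 27) - 18 ≡ 34. → (27, 34)
8Q: (27, 34) + (35, 13). λ = (13 - 34)/(35 - 27) ≡ 16/8 mod 37. 8⁻¹ ≡ 14 (mod 37), so λ ≡ 2.
  x = λ² - 27 - 35 = 4 - 62 ≡ 16; y = λ·(27 - 16) - 34 ≡ 25. → (16, 25)
9Q: (16, 25) + (35, 13). λ = (13 - 25)/(35 - 16) ≡ 25/19 mod 37. 19⁻¹ ≡ 2 (mod 37) since 19·2 = 38 ≡ 1, so λ ≡ 13.
  x = λ² - 16 - 35 = 169 - 51 ≡ 7; y = λ·(16 - 7) - 25 ≡ 18. → (7, 18)

(7, 18)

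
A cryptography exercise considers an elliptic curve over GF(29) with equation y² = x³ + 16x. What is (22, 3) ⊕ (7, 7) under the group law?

(6, 14)

(22, 3) + (7, 7). λ = (7 - 3)/(7 - 22) ≡ 4/14 mod 29. 14⁻¹ ≡ 27 (mod 29), so λ ≡ 21.
  x = λ² - 22 - 7 = 441 - 29 ≡ 6; y = λ·(22 - 6) - 3 ≡ 14. → (6, 14)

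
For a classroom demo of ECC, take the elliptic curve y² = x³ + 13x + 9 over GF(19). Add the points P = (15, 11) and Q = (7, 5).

(15, 11) + (7, 5). λ = (5 - 11)/(7 - 15) ≡ 13/11 mod 19. 11⁻¹ ≡ 7 (mod 19), so λ ≡ 15.
  x = λ² - 15 - 7 = 225 - 22 ≡ 13; y = λ·(15 - 13) - 11 ≡ 0. → (13, 0)

(13, 0)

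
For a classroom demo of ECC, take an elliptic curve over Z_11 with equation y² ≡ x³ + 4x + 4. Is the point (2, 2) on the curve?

no

y² = 2² ≡ 4; x³ + 4x + 4 = 20 ≡ 9 (mod 11). 4 ≠ 9.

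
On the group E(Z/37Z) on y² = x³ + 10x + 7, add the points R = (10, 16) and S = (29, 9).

(9, 7)

(10, 16) + (29, 9). λ = (9 - 16)/(29 - 10) ≡ 30/19 mod 37. 19⁻¹ ≡ 2 (mod 37) since 19·2 = 38 ≡ 1, so λ ≡ 23.
  x = λ² - 10 - 29 = 529 - 39 ≡ 9; y = λ·(10 - 9) - 16 ≡ 7. → (9, 7)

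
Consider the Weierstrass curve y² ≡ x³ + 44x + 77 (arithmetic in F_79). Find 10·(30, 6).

Write P = (30, 6).
Repeated addition: build up to 10P.
2P: tangent at (30, 6): λ = (3·30² + 44)/(2·6) ≡ 58/12. 12⁻¹ ≡ 33 (mod 79), so λ ≡ 58·33 ≡ 18.
  x = λ² - 30 - 30 = 324 - 60 ≡ 27; y = λ·(30 - 27) - 6 ≡ 48. → (27, 48)
3P: (27, 48) + (30, 6). λ = (6 - 48)/(30 - 27) ≡ 37/3 mod 79. 3⁻¹ ≡ 53 (mod 79), so λ ≡ 65.
  x = λ² - 27 - 30 = 4225 - 57 ≡ 60; y = λ·(27 - 60) - 48 ≡ 19. → (60, 19)
4P: (60, 19) + (30, 6). λ = (6 - 19)/(30 - 60) ≡ 66/49 mod 79. 49⁻¹ ≡ 50 (mod 79) since 49·50 = 2450 ≡ 1, so λ ≡ 61.
  x = λ² - 60 - 30 = 3721 - 90 ≡ 76; y = λ·(60 - 76) - 19 ≡ 32. → (76, 32)
5P: (76, 32) + (30, 6). λ = (6 - 32)/(30 - 76) ≡ 53/33 mod 79. 33⁻¹ ≡ 12 (mod 79) since 33·12 = 396 ≡ 1, so λ ≡ 4.
  x = λ² - 76 - 30 = 16 - 106 ≡ 68; y = λ·(76 - 68) - 32 ≡ 0. → (68, 0)
6P: (68, 0) + (30, 6). λ = (6 - 0)/(30 - 68) ≡ 6/41 mod 79. 41⁻¹ ≡ 27 (mod 79), so λ ≡ 4.
  x = λ² - 68 - 30 = 16 - 98 ≡ 76; y = λ·(68 - 76) - 0 ≡ 47. → (76, 47)
7P: (76, 47) + (30, 6). λ = (6 - 47)/(30 - 76) ≡ 38/33 mod 79. 33⁻¹ ≡ 12 (mod 79) since 33·12 = 396 ≡ 1, so λ ≡ 61.
  x = λ² - 76 - 30 = 3721 - 106 ≡ 60; y = λ·(76 - 60) - 47 ≡ 60. → (60, 60)
8P: (60, 60) + (30, 6). λ = (6 - 60)/(30 - 60) ≡ 25/49 mod 79. 49⁻¹ ≡ 50 (mod 79), so λ ≡ 65.
  x = λ² - 60 - 30 = 4225 - 90 ≡ 27; y = λ·(60 - 27) - 60 ≡ 31. → (27, 31)
9P: (27, 31) + (30, 6). λ = (6 - 31)/(30 - 27) ≡ 54/3 mod 79. 3⁻¹ ≡ 53 (mod 79), so λ ≡ 18.
  x = λ² - 27 - 30 = 324 - 57 ≡ 30; y = λ·(27 - 30) - 31 ≡ 73. → (30, 73)
10P: (30, 73) + (30, 6): same x and y₁ ≡ -y₂, so the sum is O.

O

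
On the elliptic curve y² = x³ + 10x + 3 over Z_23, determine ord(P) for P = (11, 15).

2P: tangent at (11, 15): λ = (3·11² + 10)/(2·15) ≡ 5/7. 7⁻¹ ≡ 10 (mod 23), so λ ≡ 5·10 ≡ 4.
  x = λ² - 11 - 11 = 16 - 22 ≡ 17; y = λ·(11 - 17) - 15 ≡ 7. → (17, 7)
3P: (17, 7) + (11, 15). λ = (15 - 7)/(11 - 17) ≡ 8/17 mod 23. 17⁻¹ ≡ 19 (mod 23), so λ ≡ 14.
  x = λ² - 17 - 11 = 196 - 28 ≡ 7; y = λ·(17 - 7) - 7 ≡ 18. → (7, 18)
4P: (7, 18) + (11, 15). λ = (15 - 18)/(11 - 7) ≡ 20/4 mod 23. 4⁻¹ ≡ 6 (mod 23), so λ ≡ 5.
  x = λ² - 7 - 11 = 25 - 18 ≡ 7; y = λ·(7 - 7) - 18 ≡ 5. → (7, 5)
5P: (7, 5) + (11, 15). λ = (15 - 5)/(11 - 7) ≡ 10/4 mod 23. 4⁻¹ ≡ 6 (mod 23), so λ ≡ 14.
  x = λ² - 7 - 11 = 196 - 18 ≡ 17; y = λ·(7 - 17) - 5 ≡ 16. → (17, 16)
6P: (17, 16) + (11, 15). λ = (15 - 16)/(11 - 17) ≡ 22/17 mod 23. 17⁻¹ ≡ 19 (mod 23) since 17·19 = 323 ≡ 1, so λ ≡ 4.
  x = λ² - 17 - 11 = 16 - 28 ≡ 11; y = λ·(17 - 11) - 16 ≡ 8. → (11, 8)
7P: (11, 8) + (11, 15): same x and y₁ ≡ -y₂, so the sum is the point at infinity.
7P = the point at infinity, so the order is 7.

7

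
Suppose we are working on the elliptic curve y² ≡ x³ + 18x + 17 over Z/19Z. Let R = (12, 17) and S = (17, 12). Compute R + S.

(12, 17) + (17, 12). λ = (12 - 17)/(17 - 12) ≡ 14/5 mod 19. 5⁻¹ ≡ 4 (mod 19), so λ ≡ 18.
  x = λ² - 12 - 17 = 324 - 29 ≡ 10; y = λ·(12 - 10) - 17 ≡ 0. → (10, 0)

(10, 0)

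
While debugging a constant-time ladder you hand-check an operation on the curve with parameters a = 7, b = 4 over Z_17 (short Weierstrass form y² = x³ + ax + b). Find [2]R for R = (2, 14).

(15, 13)

tangent at (2, 14): λ = (3·2² + 7)/(2·14) ≡ 2/11. 11⁻¹ ≡ 14 (mod 17), so λ ≡ 2·14 ≡ 11.
  x = λ² - 2 - 2 = 121 - 4 ≡ 15; y = λ·(2 - 15) - 14 ≡ 13. → (15, 13)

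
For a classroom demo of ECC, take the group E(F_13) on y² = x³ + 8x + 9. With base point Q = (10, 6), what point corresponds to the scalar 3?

Repeated addition: build up to 3Q.
2Q: tangent at (10, 6): λ = (3·10² + 8)/(2·6) ≡ 9/12. 12⁻¹ ≡ 12 (mod 13), so λ ≡ 9·12 ≡ 4.
  x = λ² - 10 - 10 = 16 - 20 ≡ 9; y = λ·(10 - 9) - 6 ≡ 11. → (9, 11)
3Q: (9, 11) + (10, 6). λ = (6 - 11)/(10 - 9) ≡ 8/1 mod 13. 1⁻¹ ≡ 1 (mod 13) since 1·1 = 1 ≡ 1, so λ ≡ 8.
  x = λ² - 9 - 10 = 64 - 19 ≡ 6; y = λ·(9 - 6) - 11 ≡ 0. → (6, 0)

(6, 0)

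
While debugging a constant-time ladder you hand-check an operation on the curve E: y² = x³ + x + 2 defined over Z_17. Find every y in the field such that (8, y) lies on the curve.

x³ + 1x + 2 = 522 ≡ 12 (mod 17).
12 is a non-residue mod 17; no y exists.

none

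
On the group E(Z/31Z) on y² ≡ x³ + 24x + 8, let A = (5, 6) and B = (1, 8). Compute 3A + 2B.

(12, 3)

First 3A:
Repeated addition: build up to 3A.
2A: tangent at (5, 6): λ = (3·5² + 24)/(2·6) ≡ 6/12. 12⁻¹ ≡ 13 (mod 31) since 12·13 = 156 ≡ 1, so λ ≡ 6·13 ≡ 16.
  x = λ² - 5 - 5 = 256 - 10 ≡ 29; y = λ·(5 - 29) - 6 ≡ 13. → (29, 13)
3A: (29, 13) + (5, 6). λ = (6 - 13)/(5 - 29) ≡ 24/7 mod 31. 7⁻¹ ≡ 9 (mod 31), so λ ≡ 30.
  x = λ² - 29 - 5 = 900 - 34 ≡ 29; y = λ·(29 - 29) - 13 ≡ 18. → (29, 18)
3A = (29, 18).
Next 2B:
Repeated addition: build up to 2B.
2B: tangent at (1, 8): λ = (3·1² + 24)/(2·8) ≡ 27/16. 16⁻¹ ≡ 2 (mod 31), so λ ≡ 27·2 ≡ 23.
  x = λ² - 1 - 1 = 529 - 2 ≡ 0; y = λ·(1 - 0) - 8 ≡ 15. → (0, 15)
2B = (0, 15).
Finally 3A + 2B:
(29, 18) + (0, 15). λ = (15 - 18)/(0 - 29) ≡ 28/2 mod 31. 2⁻¹ ≡ 16 (mod 31), so λ ≡ 14.
  x = λ² - 29 - 0 = 196 - 29 ≡ 12; y = λ·(29 - 12) - 18 ≡ 3. → (12, 3)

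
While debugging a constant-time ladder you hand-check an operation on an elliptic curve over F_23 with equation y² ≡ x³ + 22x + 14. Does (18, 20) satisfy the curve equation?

yes

y² = 20² ≡ 9; x³ + 22x + 14 = 6242 ≡ 9 (mod 23). 9 = 9.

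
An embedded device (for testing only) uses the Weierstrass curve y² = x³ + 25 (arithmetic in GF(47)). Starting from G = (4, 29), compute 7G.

(4, 18)

Double-and-add on 7 = (111)₂. Start with G = (4, 29) for the leading 1-bit.
double: tangent at (4, 29): λ = (3·4² + 0)/(2·29) ≡ 1/11. 11⁻¹ ≡ 30 (mod 47) since 11·30 = 330 ≡ 1, so λ ≡ 1·30 ≡ 30.
  x = λ² - 4 - 4 = 900 - 8 ≡ 46; y = λ·(4 - 46) - 29 ≡ 27. → (46, 27)
add G: (46, 27) + (4, 29). λ = (29 - 27)/(4 - 46) ≡ 2/5 mod 47. 5⁻¹ ≡ 19 (mod 47), so λ ≡ 38.
  x = λ² - 46 - 4 = 1444 - 50 ≡ 31; y = λ·(46 - 31) - 27 ≡ 26. → (31, 26)
double: tangent at (31, 26): λ = (3·31² + 0)/(2·26) ≡ 16/5. 5⁻¹ ≡ 19 (mod 47), so λ ≡ 16·19 ≡ 22.
  x = λ² - 31 - 31 = 484 - 62 ≡ 46; y = λ·(31 - 46) - 26 ≡ 20. → (46, 20)
add G: (46, 20) + (4, 29). λ = (29 - 20)/(4 - 46) ≡ 9/5 mod 47. 5⁻¹ ≡ 19 (mod 47) since 5·19 = 95 ≡ 1, so λ ≡ 30.
  x = λ² - 46 - 4 = 900 - 50 ≡ 4; y = λ·(46 - 4) - 20 ≡ 18. → (4, 18)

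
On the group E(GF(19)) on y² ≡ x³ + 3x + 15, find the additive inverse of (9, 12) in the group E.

(9, 7)

-(9, 12) = (9, -12 mod 19) = (9, 7).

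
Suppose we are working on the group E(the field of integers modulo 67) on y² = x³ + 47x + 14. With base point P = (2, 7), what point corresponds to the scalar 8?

(28, 57)

Repeated addition: build up to 8P.
2P: tangent at (2, 7): λ = (3·2² + 47)/(2·7) ≡ 59/14. 14⁻¹ ≡ 24 (mod 67) since 14·24 = 336 ≡ 1, so λ ≡ 59·24 ≡ 9.
  x = λ² - 2 - 2 = 81 - 4 ≡ 10; y = λ·(2 - 10) - 7 ≡ 55. → (10, 55)
3P: (10, 55) + (2, 7). λ = (7 - 55)/(2 - 10) ≡ 19/59 mod 67. 59⁻¹ ≡ 25 (mod 67), so λ ≡ 6.
  x = λ² - 10 - 2 = 36 - 12 ≡ 24; y = λ·(10 - 24) - 55 ≡ 62. → (24, 62)
4P: (24, 62) + (2, 7). λ = (7 - 62)/(2 - 24) ≡ 12/45 mod 67. 45⁻¹ ≡ 3 (mod 67), so λ ≡ 36.
  x = λ² - 24 - 2 = 1296 - 26 ≡ 64; y = λ·(24 - 64) - 62 ≡ 39. → (64, 39)
5P: (64, 39) + (2, 7). λ = (7 - 39)/(2 - 64) ≡ 35/5 mod 67. 5⁻¹ ≡ 27 (mod 67), so λ ≡ 7.
  x = λ² - 64 - 2 = 49 - 66 ≡ 50; y = λ·(64 - 50) - 39 ≡ 59. → (50, 59)
6P: (50, 59) + (2, 7). λ = (7 - 59)/(2 - 50) ≡ 15/19 mod 67. 19⁻¹ ≡ 60 (mod 67), so λ ≡ 29.
  x = λ² - 50 - 2 = 841 - 52 ≡ 52; y = λ·(50 - 52) - 59 ≡ 17. → (52, 17)
7P: (52, 17) + (2, 7). λ = (7 - 17)/(2 - 52) ≡ 57/17 mod 67. 17⁻¹ ≡ 4 (mod 67), so λ ≡ 27.
  x = λ² - 52 - 2 = 729 - 54 ≡ 5; y = λ·(52 - 5) - 17 ≡ 46. → (5, 46)
8P: (5, 46) + (2, 7). λ = (7 - 46)/(2 - 5) ≡ 28/64 mod 67. 64⁻¹ ≡ 22 (mod 67), so λ ≡ 13.
  x = λ² - 5 - 2 = 169 - 7 ≡ 28; y = λ·(5 - 28) - 46 ≡ 57. → (28, 57)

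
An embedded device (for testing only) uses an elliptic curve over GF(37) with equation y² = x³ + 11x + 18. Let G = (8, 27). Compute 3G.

Repeated addition: build up to 3G.
2G: tangent at (8, 27): λ = (3·8² + 11)/(2·27) ≡ 18/17. 17⁻¹ ≡ 24 (mod 37), so λ ≡ 18·24 ≡ 25.
  x = λ² - 8 - 8 = 625 - 16 ≡ 17; y = λ·(8 - 17) - 27 ≡ 7. → (17, 7)
3G: (17, 7) + (8, 27). λ = (27 - 7)/(8 - 17) ≡ 20/28 mod 37. 28⁻¹ ≡ 4 (mod 37) since 28·4 = 112 ≡ 1, so λ ≡ 6.
  x = λ² - 17 - 8 = 36 - 25 ≡ 11; y = λ·(17 - 11) - 7 ≡ 29. → (11, 29)

(11, 29)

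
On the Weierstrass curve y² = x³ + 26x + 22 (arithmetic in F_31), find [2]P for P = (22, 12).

tangent at (22, 12): λ = (3·22² + 26)/(2·12) ≡ 21/24. 24⁻¹ ≡ 22 (mod 31) since 24·22 = 528 ≡ 1, so λ ≡ 21·22 ≡ 28.
  x = λ² - 22 - 22 = 784 - 44 ≡ 27; y = λ·(22 - 27) - 12 ≡ 3. → (27, 3)

(27, 3)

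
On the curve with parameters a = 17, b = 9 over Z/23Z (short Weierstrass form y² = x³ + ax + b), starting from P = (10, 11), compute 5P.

(3, 15)

Repeated addition: build up to 5P.
2P: tangent at (10, 11): λ = (3·10² + 17)/(2·11) ≡ 18/22. 22⁻¹ ≡ 22 (mod 23) since 22·22 = 484 ≡ 1, so λ ≡ 18·22 ≡ 5.
  x = λ² - 10 - 10 = 25 - 20 ≡ 5; y = λ·(10 - 5) - 11 ≡ 14. → (5, 14)
3P: (5, 14) + (10, 11). λ = (11 - 14)/(10 - 5) ≡ 20/5 mod 23. 5⁻¹ ≡ 14 (mod 23), so λ ≡ 4.
  x = λ² - 5 - 10 = 16 - 15 ≡ 1; y = λ·(5 - 1) - 14 ≡ 2. → (1, 2)
4P: (1, 2) + (10, 11). λ = (11 - 2)/(10 - 1) ≡ 9/9 mod 23. 9⁻¹ ≡ 18 (mod 23) since 9·18 = 162 ≡ 1, so λ ≡ 1.
  x = λ² - 1 - 10 = 1 - 11 ≡ 13; y = λ·(1 - 13) - 2 ≡ 9. → (13, 9)
5P: (13, 9) + (10, 11). λ = (11 - 9)/(10 - 13) ≡ 2/20 mod 23. 20⁻¹ ≡ 15 (mod 23) since 20·15 = 300 ≡ 1, so λ ≡ 7.
  x = λ² - 13 - 10 = 49 - 23 ≡ 3; y = λ·(13 - 3) - 9 ≡ 15. → (3, 15)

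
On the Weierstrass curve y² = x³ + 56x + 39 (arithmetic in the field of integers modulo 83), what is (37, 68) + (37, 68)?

tangent at (37, 68): λ = (3·37² + 56)/(2·68) ≡ 13/53. 53⁻¹ ≡ 47 (mod 83), so λ ≡ 13·47 ≡ 30.
  x = λ² - 37 - 37 = 900 - 74 ≡ 79; y = λ·(37 - 79) - 68 ≡ 0. → (79, 0)

(79, 0)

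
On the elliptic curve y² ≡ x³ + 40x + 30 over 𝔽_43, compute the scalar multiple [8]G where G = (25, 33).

Repeated addition: build up to 8G.
2G: tangent at (25, 33): λ = (3·25² + 40)/(2·33) ≡ 23/23. 23⁻¹ ≡ 15 (mod 43) since 23·15 = 345 ≡ 1, so λ ≡ 23·15 ≡ 1.
  x = λ² - 25 - 25 = 1 - 50 ≡ 37; y = λ·(25 - 37) - 33 ≡ 41. → (37, 41)
3G: (37, 41) + (25, 33). λ = (33 - 41)/(25 - 37) ≡ 35/31 mod 43. 31⁻¹ ≡ 25 (mod 43), so λ ≡ 15.
  x = λ² - 37 - 25 = 225 - 62 ≡ 34; y = λ·(37 - 34) - 41 ≡ 4. → (34, 4)
4G: (34, 4) + (25, 33). λ = (33 - 4)/(25 - 34) ≡ 29/34 mod 43. 34⁻¹ ≡ 19 (mod 43), so λ ≡ 35.
  x = λ² - 34 - 25 = 1225 - 59 ≡ 5; y = λ·(34 - 5) - 4 ≡ 22. → (5, 22)
5G: (5, 22) + (25, 33). λ = (33 - 22)/(25 - 5) ≡ 11/20 mod 43. 20⁻¹ ≡ 28 (mod 43), so λ ≡ 7.
  x = λ² - 5 - 25 = 49 - 30 ≡ 19; y = λ·(5 - 19) - 22 ≡ 9. → (19, 9)
6G: (19, 9) + (25, 33). λ = (33 - 9)/(25 - 19) ≡ 24/6 mod 43. 6⁻¹ ≡ 36 (mod 43) since 6·36 = 216 ≡ 1, so λ ≡ 4.
  x = λ² - 19 - 25 = 16 - 44 ≡ 15; y = λ·(19 - 15) - 9 ≡ 7. → (15, 7)
7G: (15, 7) + (25, 33). λ = (33 - 7)/(25 - 15) ≡ 26/10 mod 43. 10⁻¹ ≡ 13 (mod 43), so λ ≡ 37.
  x = λ² - 15 - 25 = 1369 - 40 ≡ 39; y = λ·(15 - 39) - 7 ≡ 8. → (39, 8)
8G: (39, 8) + (25, 33). λ = (33 - 8)/(25 - 39) ≡ 25/29 mod 43. 29⁻¹ ≡ 3 (mod 43), so λ ≡ 32.
  x = λ² - 39 - 25 = 1024 - 64 ≡ 14; y = λ·(39 - 14) - 8 ≡ 18. → (14, 18)

(14, 18)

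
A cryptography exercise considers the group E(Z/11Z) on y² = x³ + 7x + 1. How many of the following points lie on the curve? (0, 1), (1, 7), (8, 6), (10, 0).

(0, 1): 1² ≡ 1, rhs ≡ 1 → on.
(1, 7): 7² ≡ 5, rhs ≡ 9 → off.
(8, 6): 6² ≡ 3, rhs ≡ 8 → off.
(10, 0): 0² ≡ 0, rhs ≡ 4 → off.

1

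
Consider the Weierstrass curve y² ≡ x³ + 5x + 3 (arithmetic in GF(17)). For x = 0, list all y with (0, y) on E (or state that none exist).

x³ + 5x + 3 = 3 ≡ 3 (mod 17).
3 is a non-residue mod 17; no y exists.

none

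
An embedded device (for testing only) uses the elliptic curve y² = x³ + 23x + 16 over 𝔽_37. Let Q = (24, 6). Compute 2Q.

(27, 28)

tangent at (24, 6): λ = (3·24² + 23)/(2·6) ≡ 12/12. 12⁻¹ ≡ 34 (mod 37), so λ ≡ 12·34 ≡ 1.
  x = λ² - 24 - 24 = 1 - 48 ≡ 27; y = λ·(24 - 27) - 6 ≡ 28. → (27, 28)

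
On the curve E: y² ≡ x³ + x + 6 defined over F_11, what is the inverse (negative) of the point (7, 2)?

(7, 9)

-(7, 2) = (7, -2 mod 11) = (7, 9).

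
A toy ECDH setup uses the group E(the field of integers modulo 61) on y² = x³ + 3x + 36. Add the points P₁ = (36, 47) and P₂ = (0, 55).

(36, 47) + (0, 55). λ = (55 - 47)/(0 - 36) ≡ 8/25 mod 61. 25⁻¹ ≡ 22 (mod 61), so λ ≡ 54.
  x = λ² - 36 - 0 = 2916 - 36 ≡ 13; y = λ·(36 - 13) - 47 ≡ 36. → (13, 36)

(13, 36)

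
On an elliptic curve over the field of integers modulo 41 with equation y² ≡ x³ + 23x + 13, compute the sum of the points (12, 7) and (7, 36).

(13, 7)

(12, 7) + (7, 36). λ = (36 - 7)/(7 - 12) ≡ 29/36 mod 41. 36⁻¹ ≡ 8 (mod 41), so λ ≡ 27.
  x = λ² - 12 - 7 = 729 - 19 ≡ 13; y = λ·(12 - 13) - 7 ≡ 7. → (13, 7)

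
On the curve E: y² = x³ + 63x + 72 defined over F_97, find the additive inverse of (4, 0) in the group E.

(4, 0)

-(4, 0) = (4, -0 mod 97) = (4, 0).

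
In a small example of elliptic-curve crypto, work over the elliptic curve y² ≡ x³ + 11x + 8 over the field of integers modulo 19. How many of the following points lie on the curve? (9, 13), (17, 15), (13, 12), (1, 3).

2

(9, 13): 13² ≡ 17, rhs ≡ 0 → off.
(17, 15): 15² ≡ 16, rhs ≡ 16 → on.
(13, 12): 12² ≡ 11, rhs ≡ 11 → on.
(1, 3): 3² ≡ 9, rhs ≡ 1 → off.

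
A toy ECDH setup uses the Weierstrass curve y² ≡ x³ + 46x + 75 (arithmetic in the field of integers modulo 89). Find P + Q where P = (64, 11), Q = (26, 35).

(10, 72)

(64, 11) + (26, 35). λ = (35 - 11)/(26 - 64) ≡ 24/51 mod 89. 51⁻¹ ≡ 7 (mod 89), so λ ≡ 79.
  x = λ² - 64 - 26 = 6241 - 90 ≡ 10; y = λ·(64 - 10) - 11 ≡ 72. → (10, 72)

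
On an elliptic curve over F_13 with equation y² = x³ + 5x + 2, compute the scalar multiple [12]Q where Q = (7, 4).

(6, 1)

Repeated addition: build up to 12Q.
2Q: tangent at (7, 4): λ = (3·7² + 5)/(2·4) ≡ 9/8. 8⁻¹ ≡ 5 (mod 13), so λ ≡ 9·5 ≡ 6.
  x = λ² - 7 - 7 = 36 - 14 ≡ 9; y = λ·(7 - 9) - 4 ≡ 10. → (9, 10)
3Q: (9, 10) + (7, 4). λ = (4 - 10)/(7 - 9) ≡ 7/11 mod 13. 11⁻¹ ≡ 6 (mod 13), so λ ≡ 3.
  x = λ² - 9 - 7 = 9 - 16 ≡ 6; y = λ·(9 - 6) - 10 ≡ 12. → (6, 12)
4Q: (6, 12) + (7, 4). λ = (4 - 12)/(7 - 6) ≡ 5/1 mod 13. 1⁻¹ ≡ 1 (mod 13), so λ ≡ 5.
  x = λ² - 6 - 7 = 25 - 13 ≡ 12; y = λ·(6 - 12) - 12 ≡ 10. → (12, 10)
5Q: (12, 10) + (7, 4). λ = (4 - 10)/(7 - 12) ≡ 7/8 mod 13. 8⁻¹ ≡ 5 (mod 13) since 8·5 = 40 ≡ 1, so λ ≡ 9.
  x = λ² - 12 - 7 = 81 - 19 ≡ 10; y = λ·(12 - 10) - 10 ≡ 8. → (10, 8)
6Q: (10, 8) + (7, 4). λ = (4 - 8)/(7 - 10) ≡ 9/10 mod 13. 10⁻¹ ≡ 4 (mod 13), so λ ≡ 10.
  x = λ² - 10 - 7 = 100 - 17 ≡ 5; y = λ·(10 - 5) - 8 ≡ 3. → (5, 3)
7Q: (5, 3) + (7, 4). λ = (4 - 3)/(7 - 5) ≡ 1/2 mod 13. 2⁻¹ ≡ 7 (mod 13) since 2·7 = 14 ≡ 1, so λ ≡ 7.
  x = λ² - 5 - 7 = 49 - 12 ≡ 11; y = λ·(5 - 11) - 3 ≡ 7. → (11, 7)
8Q: (11, 7) + (7, 4). λ = (4 - 7)/(7 - 11) ≡ 10/9 mod 13. 9⁻¹ ≡ 3 (mod 13) since 9·3 = 27 ≡ 1, so λ ≡ 4.
  x = λ² - 11 - 7 = 16 - 18 ≡ 11; y = λ·(11 - 11) - 7 ≡ 6. → (11, 6)
9Q: (11, 6) + (7, 4). λ = (4 - 6)/(7 - 11) ≡ 11/9 mod 13. 9⁻¹ ≡ 3 (mod 13), so λ ≡ 7.
  x = λ² - 11 - 7 = 49 - 18 ≡ 5; y = λ·(11 - 5) - 6 ≡ 10. → (5, 10)
10Q: (5, 10) + (7, 4). λ = (4 - 10)/(7 - 5) ≡ 7/2 mod 13. 2⁻¹ ≡ 7 (mod 13), so λ ≡ 10.
  x = λ² - 5 - 7 = 100 - 12 ≡ 10; y = λ·(5 - 10) - 10 ≡ 5. → (10, 5)
11Q: (10, 5) + (7, 4). λ = (4 - 5)/(7 - 10) ≡ 12/10 mod 13. 10⁻¹ ≡ 4 (mod 13) since 10·4 = 40 ≡ 1, so λ ≡ 9.
  x = λ² - 10 - 7 = 81 - 17 ≡ 12; y = λ·(10 - 12) - 5 ≡ 3. → (12, 3)
12Q: (12, 3) + (7, 4). λ = (4 - 3)/(7 - 12) ≡ 1/8 mod 13. 8⁻¹ ≡ 5 (mod 13) since 8·5 = 40 ≡ 1, so λ ≡ 5.
  x = λ² - 12 - 7 = 25 - 19 ≡ 6; y = λ·(12 - 6) - 3 ≡ 1. → (6, 1)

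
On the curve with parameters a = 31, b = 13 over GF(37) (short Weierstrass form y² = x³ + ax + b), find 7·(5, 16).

(8, 12)

Write P = (5, 16).
Repeated addition: build up to 7P.
2P: tangent at (5, 16): λ = (3·5² + 31)/(2·16) ≡ 32/32. 32⁻¹ ≡ 22 (mod 37), so λ ≡ 32·22 ≡ 1.
  x = λ² - 5 - 5 = 1 - 10 ≡ 28; y = λ·(5 - 28) - 16 ≡ 35. → (28, 35)
3P: (28, 35) + (5, 16). λ = (16 - 35)/(5 - 28) ≡ 18/14 mod 37. 14⁻¹ ≡ 8 (mod 37), so λ ≡ 33.
  x = λ² - 28 - 5 = 1089 - 33 ≡ 20; y = λ·(28 - 20) - 35 ≡ 7. → (20, 7)
4P: (20, 7) + (5, 16). λ = (16 - 7)/(5 - 20) ≡ 9/22 mod 37. 22⁻¹ ≡ 32 (mod 37) since 22·32 = 704 ≡ 1, so λ ≡ 29.
  x = λ² - 20 - 5 = 841 - 25 ≡ 2; y = λ·(20 - 2) - 7 ≡ 34. → (2, 34)
5P: (2, 34) + (5, 16). λ = (16 - 34)/(5 - 2) ≡ 19/3 mod 37. 3⁻¹ ≡ 25 (mod 37) since 3·25 = 75 ≡ 1, so λ ≡ 31.
  x = λ² - 2 - 5 = 961 - 7 ≡ 29; y = λ·(2 - 29) - 34 ≡ 17. → (29, 17)
6P: (29, 17) + (5, 16). λ = (16 - 17)/(5 - 29) ≡ 36/13 mod 37. 13⁻¹ ≡ 20 (mod 37) since 13·20 = 260 ≡ 1, so λ ≡ 17.
  x = λ² - 29 - 5 = 289 - 34 ≡ 33; y = λ·(29 - 33) - 17 ≡ 26. → (33, 26)
7P: (33, 26) + (5, 16). λ = (16 - 26)/(5 - 33) ≡ 27/9 mod 37. 9⁻¹ ≡ 33 (mod 37) since 9·33 = 297 ≡ 1, so λ ≡ 3.
  x = λ² - 33 - 5 = 9 - 38 ≡ 8; y = λ·(33 - 8) - 26 ≡ 12. → (8, 12)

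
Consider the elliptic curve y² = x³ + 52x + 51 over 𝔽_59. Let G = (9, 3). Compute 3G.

Repeated addition: build up to 3G.
2G: tangent at (9, 3): λ = (3·9² + 52)/(2·3) ≡ 0/6. 6⁻¹ ≡ 10 (mod 59), so λ ≡ 0·10 ≡ 0.
  x = λ² - 9 - 9 = 0 - 18 ≡ 41; y = λ·(9 - 41) - 3 ≡ 56. → (41, 56)
3G: (41, 56) + (9, 3). λ = (3 - 56)/(9 - 41) ≡ 6/27 mod 59. 27⁻¹ ≡ 35 (mod 59), so λ ≡ 33.
  x = λ² - 41 - 9 = 1089 - 50 ≡ 36; y = λ·(41 - 36) - 56 ≡ 50. → (36, 50)

(36, 50)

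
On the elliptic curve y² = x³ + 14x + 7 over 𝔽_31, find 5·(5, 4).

Write P = (5, 4).
Double-and-add on 5 = (101)₂. Start with P = (5, 4) for the leading 1-bit.
double: tangent at (5, 4): λ = (3·5² + 14)/(2·4) ≡ 27/8. 8⁻¹ ≡ 4 (mod 31), so λ ≡ 27·4 ≡ 15.
  x = λ² - 5 - 5 = 225 - 10 ≡ 29; y = λ·(5 - 29) - 4 ≡ 8. → (29, 8)
double: tangent at (29, 8): λ = (3·29² + 14)/(2·8) ≡ 26/16. 16⁻¹ ≡ 2 (mod 31), so λ ≡ 26·2 ≡ 21.
  x = λ² - 29 - 29 = 441 - 58 ≡ 11; y = λ·(29 - 11) - 8 ≡ 29. → (11, 29)
add P: (11, 29) + (5, 4). λ = (4 - 29)/(5 - 11) ≡ 6/25 mod 31. 25⁻¹ ≡ 5 (mod 31), so λ ≡ 30.
  x = λ² - 11 - 5 = 900 - 16 ≡ 16; y = λ·(11 - 16) - 29 ≡ 7. → (16, 7)

(16, 7)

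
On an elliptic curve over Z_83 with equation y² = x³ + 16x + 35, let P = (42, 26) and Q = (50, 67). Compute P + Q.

(42, 26) + (50, 67). λ = (67 - 26)/(50 - 42) ≡ 41/8 mod 83. 8⁻¹ ≡ 52 (mod 83), so λ ≡ 57.
  x = λ² - 42 - 50 = 3249 - 92 ≡ 3; y = λ·(42 - 3) - 26 ≡ 39. → (3, 39)

(3, 39)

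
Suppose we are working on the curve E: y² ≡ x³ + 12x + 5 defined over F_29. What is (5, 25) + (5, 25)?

tangent at (5, 25): λ = (3·5² + 12)/(2·25) ≡ 0/21. 21⁻¹ ≡ 18 (mod 29) since 21·18 = 378 ≡ 1, so λ ≡ 0·18 ≡ 0.
  x = λ² - 5 - 5 = 0 - 10 ≡ 19; y = λ·(5 - 19) - 25 ≡ 4. → (19, 4)

(19, 4)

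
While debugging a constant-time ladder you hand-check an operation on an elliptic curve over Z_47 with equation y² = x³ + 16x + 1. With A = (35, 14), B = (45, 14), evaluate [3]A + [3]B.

(1, 21)

First 3A:
Repeated addition: build up to 3A.
2A: tangent at (35, 14): λ = (3·35² + 16)/(2·14) ≡ 25/28. 28⁻¹ ≡ 42 (mod 47), so λ ≡ 25·42 ≡ 16.
  x = λ² - 35 - 35 = 256 - 70 ≡ 45; y = λ·(35 - 45) - 14 ≡ 14. → (45, 14)
3A: (45, 14) + (35, 14). λ = (14 - 14)/(35 - 45) ≡ 0/37 mod 47. 37⁻¹ ≡ 14 (mod 47) since 37·14 = 518 ≡ 1, so λ ≡ 0.
  x = λ² - 45 - 35 = 0 - 80 ≡ 14; y = λ·(45 - 14) - 14 ≡ 33. → (14, 33)
3A = (14, 33).
Next 3B:
Repeated addition: build up to 3B.
2B: tangent at (45, 14): λ = (3·45² + 16)/(2·14) ≡ 28/28. 28⁻¹ ≡ 42 (mod 47) since 28·42 = 1176 ≡ 1, so λ ≡ 28·42 ≡ 1.
  x = λ² - 45 - 45 = 1 - 90 ≡ 5; y = λ·(45 - 5) - 14 ≡ 26. → (5, 26)
3B: (5, 26) + (45, 14). λ = (14 - 26)/(45 - 5) ≡ 35/40 mod 47. 40⁻¹ ≡ 20 (mod 47) since 40·20 = 800 ≡ 1, so λ ≡ 42.
  x = λ² - 5 - 45 = 1764 - 50 ≡ 22; y = λ·(5 - 22) - 26 ≡ 12. → (22, 12)
3B = (22, 12).
Finally 3A + 3B:
(14, 33) + (22, 12). λ = (12 - 33)/(22 - 14) ≡ 26/8 mod 47. 8⁻¹ ≡ 6 (mod 47), so λ ≡ 15.
  x = λ² - 14 - 22 = 225 - 36 ≡ 1; y = λ·(14 - 1) - 33 ≡ 21. → (1, 21)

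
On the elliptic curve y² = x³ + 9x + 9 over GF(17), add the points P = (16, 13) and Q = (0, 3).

(16, 13) + (0, 3). λ = (3 - 13)/(0 - 16) ≡ 7/1 mod 17. 1⁻¹ ≡ 1 (mod 17), so λ ≡ 7.
  x = λ² - 16 - 0 = 49 - 16 ≡ 16; y = λ·(16 - 16) - 13 ≡ 4. → (16, 4)

(16, 4)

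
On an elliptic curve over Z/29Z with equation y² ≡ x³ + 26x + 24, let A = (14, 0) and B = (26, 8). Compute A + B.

(14, 0) + (26, 8). λ = (8 - 0)/(26 - 14) ≡ 8/12 mod 29. 12⁻¹ ≡ 17 (mod 29) since 12·17 = 204 ≡ 1, so λ ≡ 20.
  x = λ² - 14 - 26 = 400 - 40 ≡ 12; y = λ·(14 - 12) - 0 ≡ 11. → (12, 11)

(12, 11)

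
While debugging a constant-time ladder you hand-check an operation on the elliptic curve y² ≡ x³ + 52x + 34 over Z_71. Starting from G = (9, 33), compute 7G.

(66, 69)

Double-and-add on 7 = (111)₂. Start with G = (9, 33) for the leading 1-bit.
double: tangent at (9, 33): λ = (3·9² + 52)/(2·33) ≡ 11/66. 66⁻¹ ≡ 14 (mod 71) since 66·14 = 924 ≡ 1, so λ ≡ 11·14 ≡ 12.
  x = λ² - 9 - 9 = 144 - 18 ≡ 55; y = λ·(9 - 55) - 33 ≡ 54. → (55, 54)
add G: (55, 54) + (9, 33). λ = (33 - 54)/(9 - 55) ≡ 50/25 mod 71. 25⁻¹ ≡ 54 (mod 71) since 25·54 = 1350 ≡ 1, so λ ≡ 2.
  x = λ² - 55 - 9 = 4 - 64 ≡ 11; y = λ·(55 - 11) - 54 ≡ 34. → (11, 34)
double: tangent at (11, 34): λ = (3·11² + 52)/(2·34) ≡ 60/68. 68⁻¹ ≡ 47 (mod 71), so λ ≡ 60·47 ≡ 51.
  x = λ² - 11 - 11 = 2601 - 22 ≡ 23; y = λ·(11 - 23) - 34 ≡ 64. → (23, 64)
add G: (23, 64) + (9, 33). λ = (33 - 64)/(9 - 23) ≡ 40/57 mod 71. 57⁻¹ ≡ 5 (mod 71) since 57·5 = 285 ≡ 1, so λ ≡ 58.
  x = λ² - 23 - 9 = 3364 - 32 ≡ 66; y = λ·(23 - 66) - 64 ≡ 69. → (66, 69)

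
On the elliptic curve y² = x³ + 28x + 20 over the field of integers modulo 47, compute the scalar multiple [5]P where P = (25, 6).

(41, 23)

Repeated addition: build up to 5P.
2P: tangent at (25, 6): λ = (3·25² + 28)/(2·6) ≡ 23/12. 12⁻¹ ≡ 4 (mod 47) since 12·4 = 48 ≡ 1, so λ ≡ 23·4 ≡ 45.
  x = λ² - 25 - 25 = 2025 - 50 ≡ 1; y = λ·(25 - 1) - 6 ≡ 40. → (1, 40)
3P: (1, 40) + (25, 6). λ = (6 - 40)/(25 - 1) ≡ 13/24 mod 47. 24⁻¹ ≡ 2 (mod 47), so λ ≡ 26.
  x = λ² - 1 - 25 = 676 - 26 ≡ 39; y = λ·(1 - 39) - 40 ≡ 6. → (39, 6)
4P: (39, 6) + (25, 6). λ = (6 - 6)/(25 - 39) ≡ 0/33 mod 47. 33⁻¹ ≡ 10 (mod 47), so λ ≡ 0.
  x = λ² - 39 - 25 = 0 - 64 ≡ 30; y = λ·(39 - 30) - 6 ≡ 41. → (30, 41)
5P: (30, 41) + (25, 6). λ = (6 - 41)/(25 - 30) ≡ 12/42 mod 47. 42⁻¹ ≡ 28 (mod 47), so λ ≡ 7.
  x = λ² - 30 - 25 = 49 - 55 ≡ 41; y = λ·(30 - 41) - 41 ≡ 23. → (41, 23)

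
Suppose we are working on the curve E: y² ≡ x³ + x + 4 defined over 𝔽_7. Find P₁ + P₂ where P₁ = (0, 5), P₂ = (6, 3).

(5, 6)

(0, 5) + (6, 3). λ = (3 - 5)/(6 - 0) ≡ 5/6 mod 7. 6⁻¹ ≡ 6 (mod 7) since 6·6 = 36 ≡ 1, so λ ≡ 2.
  x = λ² - 0 - 6 = 4 - 6 ≡ 5; y = λ·(0 - 5) - 5 ≡ 6. → (5, 6)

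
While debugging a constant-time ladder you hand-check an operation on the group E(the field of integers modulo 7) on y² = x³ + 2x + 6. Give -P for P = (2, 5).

-(2, 5) = (2, -5 mod 7) = (2, 2).

(2, 2)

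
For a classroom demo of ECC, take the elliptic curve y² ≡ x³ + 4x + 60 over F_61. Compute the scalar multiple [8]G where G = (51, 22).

(47, 35)

Repeated addition: build up to 8G.
2G: tangent at (51, 22): λ = (3·51² + 4)/(2·22) ≡ 60/44. 44⁻¹ ≡ 43 (mod 61) since 44·43 = 1892 ≡ 1, so λ ≡ 60·43 ≡ 18.
  x = λ² - 51 - 51 = 324 - 102 ≡ 39; y = λ·(51 - 39) - 22 ≡ 11. → (39, 11)
3G: (39, 11) + (51, 22). λ = (22 - 11)/(51 - 39) ≡ 11/12 mod 61. 12⁻¹ ≡ 56 (mod 61), so λ ≡ 6.
  x = λ² - 39 - 51 = 36 - 90 ≡ 7; y = λ·(39 - 7) - 11 ≡ 59. → (7, 59)
4G: (7, 59) + (51, 22). λ = (22 - 59)/(51 - 7) ≡ 24/44 mod 61. 44⁻¹ ≡ 43 (mod 61) since 44·43 = 1892 ≡ 1, so λ ≡ 56.
  x = λ² - 7 - 51 = 3136 - 58 ≡ 28; y = λ·(7 - 28) - 59 ≡ 46. → (28, 46)
5G: (28, 46) + (51, 22). λ = (22 - 46)/(51 - 28) ≡ 37/23 mod 61. 23⁻¹ ≡ 8 (mod 61), so λ ≡ 52.
  x = λ² - 28 - 51 = 2704 - 79 ≡ 2; y = λ·(28 - 2) - 46 ≡ 25. → (2, 25)
6G: (2, 25) + (51, 22). λ = (22 - 25)/(51 - 2) ≡ 58/49 mod 61. 49⁻¹ ≡ 5 (mod 61) since 49·5 = 245 ≡ 1, so λ ≡ 46.
  x = λ² - 2 - 51 = 2116 - 53 ≡ 50; y = λ·(2 - 50) - 25 ≡ 24. → (50, 24)
7G: (50, 24) + (51, 22). λ = (22 - 24)/(51 - 50) ≡ 59/1 mod 61. 1⁻¹ ≡ 1 (mod 61) since 1·1 = 1 ≡ 1, so λ ≡ 59.
  x = λ² - 50 - 51 = 3481 - 101 ≡ 25; y = λ·(50 - 25) - 24 ≡ 48. → (25, 48)
8G: (25, 48) + (51, 22). λ = (22 - 48)/(51 - 25) ≡ 35/26 mod 61. 26⁻¹ ≡ 54 (mod 61), so λ ≡ 60.
  x = λ² - 25 - 51 = 3600 - 76 ≡ 47; y = λ·(25 - 47) - 48 ≡ 35. → (47, 35)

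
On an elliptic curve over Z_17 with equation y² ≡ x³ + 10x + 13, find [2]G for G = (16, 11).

(4, 10)

tangent at (16, 11): λ = (3·16² + 10)/(2·11) ≡ 13/5. 5⁻¹ ≡ 7 (mod 17) since 5·7 = 35 ≡ 1, so λ ≡ 13·7 ≡ 6.
  x = λ² - 16 - 16 = 36 - 32 ≡ 4; y = λ·(16 - 4) - 11 ≡ 10. → (4, 10)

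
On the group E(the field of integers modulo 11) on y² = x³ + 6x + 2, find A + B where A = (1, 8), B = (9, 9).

(6, 1)

(1, 8) + (9, 9). λ = (9 - 8)/(9 - 1) ≡ 1/8 mod 11. 8⁻¹ ≡ 7 (mod 11), so λ ≡ 7.
  x = λ² - 1 - 9 = 49 - 10 ≡ 6; y = λ·(1 - 6) - 8 ≡ 1. → (6, 1)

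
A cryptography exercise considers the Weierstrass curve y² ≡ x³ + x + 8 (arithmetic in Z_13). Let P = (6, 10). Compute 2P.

tangent at (6, 10): λ = (3·6² + 1)/(2·10) ≡ 5/7. 7⁻¹ ≡ 2 (mod 13) since 7·2 = 14 ≡ 1, so λ ≡ 5·2 ≡ 10.
  x = λ² - 6 - 6 = 100 - 12 ≡ 10; y = λ·(6 - 10) - 10 ≡ 2. → (10, 2)

(10, 2)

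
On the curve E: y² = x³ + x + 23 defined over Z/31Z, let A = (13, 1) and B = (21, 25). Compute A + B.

(6, 20)

(13, 1) + (21, 25). λ = (25 - 1)/(21 - 13) ≡ 24/8 mod 31. 8⁻¹ ≡ 4 (mod 31) since 8·4 = 32 ≡ 1, so λ ≡ 3.
  x = λ² - 13 - 21 = 9 - 34 ≡ 6; y = λ·(13 - 6) - 1 ≡ 20. → (6, 20)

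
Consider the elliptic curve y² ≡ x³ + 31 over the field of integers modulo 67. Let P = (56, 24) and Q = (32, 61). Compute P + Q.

(35, 19)

(56, 24) + (32, 61). λ = (61 - 24)/(32 - 56) ≡ 37/43 mod 67. 43⁻¹ ≡ 53 (mod 67) since 43·53 = 2279 ≡ 1, so λ ≡ 18.
  x = λ² - 56 - 32 = 324 - 88 ≡ 35; y = λ·(56 - 35) - 24 ≡ 19. → (35, 19)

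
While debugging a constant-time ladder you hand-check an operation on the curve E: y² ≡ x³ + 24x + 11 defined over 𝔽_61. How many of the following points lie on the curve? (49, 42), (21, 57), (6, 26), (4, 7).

3

(49, 42): 42² ≡ 56, rhs ≡ 8 → off.
(21, 57): 57² ≡ 16, rhs ≡ 16 → on.
(6, 26): 26² ≡ 5, rhs ≡ 5 → on.
(4, 7): 7² ≡ 49, rhs ≡ 49 → on.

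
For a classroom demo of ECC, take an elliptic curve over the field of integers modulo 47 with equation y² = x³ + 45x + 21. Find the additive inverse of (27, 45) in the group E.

-(27, 45) = (27, -45 mod 47) = (27, 2).

(27, 2)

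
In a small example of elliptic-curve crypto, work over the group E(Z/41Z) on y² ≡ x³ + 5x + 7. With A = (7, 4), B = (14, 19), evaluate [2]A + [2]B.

(28, 0)

First 2A:
Repeated addition: build up to 2A.
2A: tangent at (7, 4): λ = (3·7² + 5)/(2·4) ≡ 29/8. 8⁻¹ ≡ 36 (mod 41), so λ ≡ 29·36 ≡ 19.
  x = λ² - 7 - 7 = 361 - 14 ≡ 19; y = λ·(7 - 19) - 4 ≡ 14. → (19, 14)
2A = (19, 14).
Next 2B:
Repeated addition: build up to 2B.
2B: tangent at (14, 19): λ = (3·14² + 5)/(2·19) ≡ 19/38. 38⁻¹ ≡ 27 (mod 41) since 38·27 = 1026 ≡ 1, so λ ≡ 19·27 ≡ 21.
  x = λ² - 14 - 14 = 441 - 28 ≡ 3; y = λ·(14 - 3) - 19 ≡ 7. → (3, 7)
2B = (3, 7).
Finally 2A + 2B:
(19, 14) + (3, 7). λ = (7 - 14)/(3 - 19) ≡ 34/25 mod 41. 25⁻¹ ≡ 23 (mod 41), so λ ≡ 3.
  x = λ² - 19 - 3 = 9 - 22 ≡ 28; y = λ·(19 - 28) - 14 ≡ 0. → (28, 0)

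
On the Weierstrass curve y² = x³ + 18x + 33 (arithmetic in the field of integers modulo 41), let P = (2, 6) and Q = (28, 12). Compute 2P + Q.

(0, 19)

First 2P:
Repeated addition: build up to 2P.
2P: tangent at (2, 6): λ = (3·2² + 18)/(2·6) ≡ 30/12. 12⁻¹ ≡ 24 (mod 41), so λ ≡ 30·24 ≡ 23.
  x = λ² - 2 - 2 = 529 - 4 ≡ 33; y = λ·(2 - 33) - 6 ≡ 19. → (33, 19)
2P = (33, 19).
Finally 2P + Q:
(33, 19) + (28, 12). λ = (12 - 19)/(28 - 33) ≡ 34/36 mod 41. 36⁻¹ ≡ 8 (mod 41) since 36·8 = 288 ≡ 1, so λ ≡ 26.
  x = λ² - 33 - 28 = 676 - 61 ≡ 0; y = λ·(33 - 0) - 19 ≡ 19. → (0, 19)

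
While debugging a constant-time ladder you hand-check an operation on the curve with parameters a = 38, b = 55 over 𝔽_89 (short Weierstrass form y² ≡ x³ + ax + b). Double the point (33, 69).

tangent at (33, 69): λ = (3·33² + 38)/(2·69) ≡ 12/49. 49⁻¹ ≡ 20 (mod 89), so λ ≡ 12·20 ≡ 62.
  x = λ² - 33 - 33 = 3844 - 66 ≡ 40; y = λ·(33 - 40) - 69 ≡ 31. → (40, 31)

(40, 31)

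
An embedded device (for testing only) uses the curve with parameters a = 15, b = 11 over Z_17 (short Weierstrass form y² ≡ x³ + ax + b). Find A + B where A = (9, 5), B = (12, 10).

(9, 5) + (12, 10). λ = (10 - 5)/(12 - 9) ≡ 5/3 mod 17. 3⁻¹ ≡ 6 (mod 17), so λ ≡ 13.
  x = λ² - 9 - 12 = 169 - 21 ≡ 12; y = λ·(9 - 12) - 5 ≡ 7. → (12, 7)

(12, 7)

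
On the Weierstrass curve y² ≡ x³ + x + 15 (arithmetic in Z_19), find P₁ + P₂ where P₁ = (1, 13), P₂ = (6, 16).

(1, 13) + (6, 16). λ = (16 - 13)/(6 - 1) ≡ 3/5 mod 19. 5⁻¹ ≡ 4 (mod 19) since 5·4 = 20 ≡ 1, so λ ≡ 12.
  x = λ² - 1 - 6 = 144 - 7 ≡ 4; y = λ·(1 - 4) - 13 ≡ 8. → (4, 8)

(4, 8)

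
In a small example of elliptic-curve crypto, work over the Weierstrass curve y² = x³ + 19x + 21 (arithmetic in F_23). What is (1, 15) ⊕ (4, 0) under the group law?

(1, 15) + (4, 0). λ = (0 - 15)/(4 - 1) ≡ 8/3 mod 23. 3⁻¹ ≡ 8 (mod 23), so λ ≡ 18.
  x = λ² - 1 - 4 = 324 - 5 ≡ 20; y = λ·(1 - 20) - 15 ≡ 11. → (20, 11)

(20, 11)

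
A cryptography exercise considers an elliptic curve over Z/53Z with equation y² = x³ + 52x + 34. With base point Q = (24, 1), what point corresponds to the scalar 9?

Repeated addition: build up to 9Q.
2Q: tangent at (24, 1): λ = (3·24² + 52)/(2·1) ≡ 31/2. 2⁻¹ ≡ 27 (mod 53) since 2·27 = 54 ≡ 1, so λ ≡ 31·27 ≡ 42.
  x = λ² - 24 - 24 = 1764 - 48 ≡ 20; y = λ·(24 - 20) - 1 ≡ 8. → (20, 8)
3Q: (20, 8) + (24, 1). λ = (1 - 8)/(24 - 20) ≡ 46/4 mod 53. 4⁻¹ ≡ 40 (mod 53) since 4·40 = 160 ≡ 1, so λ ≡ 38.
  x = λ² - 20 - 24 = 1444 - 44 ≡ 22; y = λ·(20 - 22) - 8 ≡ 22. → (22, 22)
4Q: (22, 22) + (24, 1). λ = (1 - 22)/(24 - 22) ≡ 32/2 mod 53. 2⁻¹ ≡ 27 (mod 53), so λ ≡ 16.
  x = λ² - 22 - 24 = 256 - 46 ≡ 51; y = λ·(22 - 51) - 22 ≡ 44. → (51, 44)
5Q: (51, 44) + (24, 1). λ = (1 - 44)/(24 - 51) ≡ 10/26 mod 53. 26⁻¹ ≡ 51 (mod 53) since 26·51 = 1326 ≡ 1, so λ ≡ 33.
  x = λ² - 51 - 24 = 1089 - 75 ≡ 7; y = λ·(51 - 7) - 44 ≡ 30. → (7, 30)
6Q: (7, 30) + (24, 1). λ = (1 - 30)/(24 - 7) ≡ 24/17 mod 53. 17⁻¹ ≡ 25 (mod 53) since 17·25 = 425 ≡ 1, so λ ≡ 17.
  x = λ² - 7 - 24 = 289 - 31 ≡ 46; y = λ·(7 - 46) - 30 ≡ 49. → (46, 49)
7Q: (46, 49) + (24, 1). λ = (1 - 49)/(24 - 46) ≡ 5/31 mod 53. 31⁻¹ ≡ 12 (mod 53) since 31·12 = 372 ≡ 1, so λ ≡ 7.
  x = λ² - 46 - 24 = 49 - 70 ≡ 32; y = λ·(46 - 32) - 49 ≡ 49. → (32, 49)
8Q: (32, 49) + (24, 1). λ = (1 - 49)/(24 - 32) ≡ 5/45 mod 53. 45⁻¹ ≡ 33 (mod 53), so λ ≡ 6.
  x = λ² - 32 - 24 = 36 - 56 ≡ 33; y = λ·(32 - 33) - 49 ≡ 51. → (33, 51)
9Q: (33, 51) + (24, 1). λ = (1 - 51)/(24 - 33) ≡ 3/44 mod 53. 44⁻¹ ≡ 47 (mod 53), so λ ≡ 35.
  x = λ² - 33 - 24 = 1225 - 57 ≡ 2; y = λ·(33 - 2) - 51 ≡ 27. → (2, 27)

(2, 27)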